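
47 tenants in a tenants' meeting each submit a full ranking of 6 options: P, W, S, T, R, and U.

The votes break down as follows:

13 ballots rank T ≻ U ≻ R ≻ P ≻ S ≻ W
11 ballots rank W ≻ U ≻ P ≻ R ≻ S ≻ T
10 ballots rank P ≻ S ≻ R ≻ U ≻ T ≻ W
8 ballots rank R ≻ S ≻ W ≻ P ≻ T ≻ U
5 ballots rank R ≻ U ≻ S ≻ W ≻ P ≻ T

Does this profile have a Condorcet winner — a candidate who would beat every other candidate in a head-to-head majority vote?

Head-to-head results (47 voters total):
P vs W: W wins 24–23.
P vs S: P wins 34–13.
P vs T: P wins 34–13.
P vs R: R wins 26–21.
P vs U: U wins 29–18.
W vs S: S wins 36–11.
W vs T: W wins 24–23.
W vs R: R wins 36–11.
W vs U: U wins 28–19.
S vs T: S wins 34–13.
S vs R: R wins 37–10.
S vs U: U wins 29–18.
T vs R: R wins 34–13.
T vs U: U wins 26–21.
R vs U: U wins 24–23.
U beats each rival — P (29–18), W (28–19), S (29–18), T (26–21), R (24–23) — so U is the Condorcet winner.

Yes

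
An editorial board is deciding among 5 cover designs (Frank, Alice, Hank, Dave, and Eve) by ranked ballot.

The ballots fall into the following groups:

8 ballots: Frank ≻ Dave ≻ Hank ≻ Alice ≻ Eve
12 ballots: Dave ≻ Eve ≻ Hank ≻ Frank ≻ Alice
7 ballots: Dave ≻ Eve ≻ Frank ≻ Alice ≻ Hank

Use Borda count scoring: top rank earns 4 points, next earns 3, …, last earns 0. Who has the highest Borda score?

Dave

Borda scores:
  Frank: 8·4 + 12·1 + 7·2 = 58
  Alice: 8·1 + 12·0 + 7·1 = 15
  Hank: 8·2 + 12·2 + 7·0 = 40
  Dave: 8·3 + 12·4 + 7·4 = 100
  Eve: 8·0 + 12·3 + 7·3 = 57
Dave has the highest total.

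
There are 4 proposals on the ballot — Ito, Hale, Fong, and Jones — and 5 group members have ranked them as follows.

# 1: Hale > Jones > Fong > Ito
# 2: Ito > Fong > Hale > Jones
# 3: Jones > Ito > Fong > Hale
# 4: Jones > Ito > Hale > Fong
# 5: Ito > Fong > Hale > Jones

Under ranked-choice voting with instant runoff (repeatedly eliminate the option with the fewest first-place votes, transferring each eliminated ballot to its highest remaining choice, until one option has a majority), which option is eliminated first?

Fong

Round 1: Ito 2, Jones 2, Hale 1, Fong 0. Fong has the fewest and is eliminated.
Round 2: Ito 2, Jones 2, Hale 1. Hale has the fewest and is eliminated.
Round 3: Jones 3, Ito 2. Jones has a majority.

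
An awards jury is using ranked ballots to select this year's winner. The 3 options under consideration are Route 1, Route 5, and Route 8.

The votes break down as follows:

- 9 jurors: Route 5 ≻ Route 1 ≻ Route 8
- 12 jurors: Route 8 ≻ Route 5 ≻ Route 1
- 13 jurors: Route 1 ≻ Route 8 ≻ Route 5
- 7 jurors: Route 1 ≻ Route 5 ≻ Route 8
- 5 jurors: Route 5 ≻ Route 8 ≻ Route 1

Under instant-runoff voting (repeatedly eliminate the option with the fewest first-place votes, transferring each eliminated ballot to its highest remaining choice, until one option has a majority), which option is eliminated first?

Round 1: Route 1 20, Route 5 14, Route 8 12. Route 8 has the fewest and is eliminated.
Round 2: Route 5 26, Route 1 20. Route 5 has a majority.

Route 8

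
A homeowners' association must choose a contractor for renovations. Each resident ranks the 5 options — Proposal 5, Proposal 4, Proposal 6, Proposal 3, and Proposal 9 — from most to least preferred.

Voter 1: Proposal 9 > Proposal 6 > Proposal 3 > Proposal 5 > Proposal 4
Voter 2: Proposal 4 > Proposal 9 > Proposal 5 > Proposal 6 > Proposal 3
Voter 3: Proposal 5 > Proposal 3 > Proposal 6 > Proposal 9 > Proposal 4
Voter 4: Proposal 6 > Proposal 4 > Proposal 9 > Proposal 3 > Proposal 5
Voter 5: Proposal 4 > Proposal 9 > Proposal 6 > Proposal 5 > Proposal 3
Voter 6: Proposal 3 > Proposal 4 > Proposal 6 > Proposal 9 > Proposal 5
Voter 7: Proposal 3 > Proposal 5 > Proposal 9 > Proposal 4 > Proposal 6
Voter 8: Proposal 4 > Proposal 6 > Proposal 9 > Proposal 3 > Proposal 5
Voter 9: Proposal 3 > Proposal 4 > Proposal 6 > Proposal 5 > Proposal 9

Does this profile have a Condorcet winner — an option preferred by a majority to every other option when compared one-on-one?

No

Head-to-head results (9 voters total):
Proposal 5 vs Proposal 4: Proposal 4 wins 6–3.
Proposal 5 vs Proposal 6: Proposal 6 wins 6–3.
Proposal 5 vs Proposal 3: Proposal 3 wins 6–3.
Proposal 5 vs Proposal 9: Proposal 9 wins 6–3.
Proposal 4 vs Proposal 6: Proposal 4 wins 6–3.
Proposal 4 vs Proposal 3: Proposal 3 wins 5–4.
Proposal 4 vs Proposal 9: Proposal 4 wins 6–3.
Proposal 6 vs Proposal 3: Proposal 6 wins 5–4.
Proposal 6 vs Proposal 9: Proposal 6 wins 5–4.
Proposal 3 vs Proposal 9: Proposal 9 wins 5–4.
No candidate beats all others: Proposal 4 beats Proposal 6 beats Proposal 3 beats Proposal 4, a majority cycle.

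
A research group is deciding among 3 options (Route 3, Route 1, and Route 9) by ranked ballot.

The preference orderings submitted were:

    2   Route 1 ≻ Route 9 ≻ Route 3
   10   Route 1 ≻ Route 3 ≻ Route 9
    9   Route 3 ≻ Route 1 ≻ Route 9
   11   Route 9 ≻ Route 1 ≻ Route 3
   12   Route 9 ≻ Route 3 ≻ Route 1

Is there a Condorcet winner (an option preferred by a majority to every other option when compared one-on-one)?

Yes

Head-to-head results (44 voters total):
Route 3 vs Route 1: Route 1 wins 23–21.
Route 3 vs Route 9: Route 9 wins 25–19.
Route 1 vs Route 9: Route 9 wins 23–21.
Route 9 beats each rival — Route 3 (25–19), Route 1 (23–21) — so Route 9 is the Condorcet winner.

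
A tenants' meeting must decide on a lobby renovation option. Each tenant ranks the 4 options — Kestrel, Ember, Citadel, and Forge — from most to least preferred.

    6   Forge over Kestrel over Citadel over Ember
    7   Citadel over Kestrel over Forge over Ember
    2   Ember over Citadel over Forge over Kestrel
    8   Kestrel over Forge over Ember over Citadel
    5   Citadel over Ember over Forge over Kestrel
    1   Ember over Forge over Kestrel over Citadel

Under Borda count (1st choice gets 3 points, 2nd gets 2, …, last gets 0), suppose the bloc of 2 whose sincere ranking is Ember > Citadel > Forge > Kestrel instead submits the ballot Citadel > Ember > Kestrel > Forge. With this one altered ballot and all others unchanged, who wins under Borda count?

Borda totals with the altered ballot: Kestrel 53, Ember 25, Citadel 48, Forge 48.
The winner is unchanged: still Kestrel.

Kestrel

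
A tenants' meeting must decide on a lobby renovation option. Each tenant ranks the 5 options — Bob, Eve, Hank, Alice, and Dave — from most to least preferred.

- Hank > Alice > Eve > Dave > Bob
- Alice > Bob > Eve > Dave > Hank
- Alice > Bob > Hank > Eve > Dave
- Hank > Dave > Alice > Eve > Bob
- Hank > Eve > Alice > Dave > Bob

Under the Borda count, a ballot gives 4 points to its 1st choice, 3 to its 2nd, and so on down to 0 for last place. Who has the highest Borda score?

Borda scores:
  Bob: 0 + 3 + 3 + 0 + 0 = 6
  Eve: 2 + 2 + 1 + 1 + 3 = 9
  Hank: 4 + 0 + 2 + 4 + 4 = 14
  Alice: 3 + 4 + 4 + 2 + 2 = 15
  Dave: 1 + 1 + 0 + 3 + 1 = 6
Alice has the highest total.

Alice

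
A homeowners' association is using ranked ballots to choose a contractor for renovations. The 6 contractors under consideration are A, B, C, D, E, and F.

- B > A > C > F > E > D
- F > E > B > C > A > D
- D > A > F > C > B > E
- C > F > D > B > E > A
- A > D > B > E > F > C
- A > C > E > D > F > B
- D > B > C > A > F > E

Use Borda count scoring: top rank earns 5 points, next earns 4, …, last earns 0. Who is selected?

Borda scores:
  A: 4 + 1 + 4 + 0 + 5 + 5 + 2 = 21
  B: 5 + 3 + 1 + 2 + 3 + 0 + 4 = 18
  C: 3 + 2 + 2 + 5 + 0 + 4 + 3 = 19
  D: 0 + 0 + 5 + 3 + 4 + 2 + 5 = 19
  E: 1 + 4 + 0 + 1 + 2 + 3 + 0 = 11
  F: 2 + 5 + 3 + 4 + 1 + 1 + 1 = 17
A has the highest total.

A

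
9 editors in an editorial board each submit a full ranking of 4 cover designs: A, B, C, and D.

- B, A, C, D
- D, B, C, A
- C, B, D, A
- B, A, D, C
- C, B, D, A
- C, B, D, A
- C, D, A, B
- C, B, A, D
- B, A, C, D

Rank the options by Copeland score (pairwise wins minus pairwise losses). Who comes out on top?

C

Pairwise results:
  A vs B: B wins 8–1.
  A vs C: C wins 6–3.
  A vs D: D wins 5–4.
  B vs C: C wins 5–4.
  B vs D: B wins 7–2.
  C vs D: C wins 7–2.
Copeland scores (wins − losses):
  A: 0 − 3 = -3
  B: 2 − 1 = 1
  C: 3 − 0 = 3
  D: 1 − 2 = -1
C has the best Copeland score.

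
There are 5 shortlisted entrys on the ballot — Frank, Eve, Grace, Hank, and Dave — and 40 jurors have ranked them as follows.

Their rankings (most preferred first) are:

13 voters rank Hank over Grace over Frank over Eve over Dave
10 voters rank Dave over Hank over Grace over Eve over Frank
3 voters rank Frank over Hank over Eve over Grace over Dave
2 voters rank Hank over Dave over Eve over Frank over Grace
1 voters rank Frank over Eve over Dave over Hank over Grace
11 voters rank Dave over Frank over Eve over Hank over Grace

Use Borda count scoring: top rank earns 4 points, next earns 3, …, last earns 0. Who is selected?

Borda scores:
  Frank: 13·2 + 10·0 + 3·4 + 2·1 + 4 + 11·3 = 77
  Eve: 13·1 + 10·1 + 3·2 + 2·2 + 3 + 11·2 = 58
  Grace: 13·3 + 10·2 + 3·1 + 2·0 + 0 + 11·0 = 62
  Hank: 13·4 + 10·3 + 3·3 + 2·4 + 1 + 11·1 = 111
  Dave: 13·0 + 10·4 + 3·0 + 2·3 + 2 + 11·4 = 92
Hank has the highest total.

Hank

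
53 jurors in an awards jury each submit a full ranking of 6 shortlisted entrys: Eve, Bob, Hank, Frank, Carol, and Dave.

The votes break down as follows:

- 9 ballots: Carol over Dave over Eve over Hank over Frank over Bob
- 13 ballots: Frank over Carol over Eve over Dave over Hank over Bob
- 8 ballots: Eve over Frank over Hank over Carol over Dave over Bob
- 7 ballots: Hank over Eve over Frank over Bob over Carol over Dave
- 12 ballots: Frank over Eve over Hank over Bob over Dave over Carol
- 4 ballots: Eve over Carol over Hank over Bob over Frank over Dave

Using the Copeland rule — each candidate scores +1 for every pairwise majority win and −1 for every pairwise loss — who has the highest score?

Pairwise results:
  Eve vs Bob: Eve wins 53–0.
  Eve vs Hank: Eve wins 46–7.
  Eve vs Frank: Eve wins 28–25.
  Eve vs Carol: Eve wins 31–22.
  Eve vs Dave: Eve wins 44–9.
  Bob vs Hank: Hank wins 53–0.
  Bob vs Frank: Frank wins 49–4.
  Bob vs Carol: Carol wins 34–19.
  Bob vs Dave: Dave wins 30–23.
  Hank vs Frank: Frank wins 33–20.
  Hank vs Carol: Hank wins 27–26.
  Hank vs Dave: Hank wins 31–22.
  Frank vs Carol: Frank wins 40–13.
  Frank vs Dave: Frank wins 44–9.
  Carol vs Dave: Carol wins 41–12.
Copeland scores (wins − losses):
  Eve: 5 − 0 = 5
  Bob: 0 − 5 = -5
  Hank: 3 − 2 = 1
  Frank: 4 − 1 = 3
  Carol: 2 − 3 = -1
  Dave: 1 − 4 = -3
Eve has the best Copeland score.

Eve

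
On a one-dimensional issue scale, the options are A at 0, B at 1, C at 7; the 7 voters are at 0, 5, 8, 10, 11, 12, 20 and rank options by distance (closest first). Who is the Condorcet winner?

With single-peaked preferences on a line, the Condorcet winner is the candidate closest to the median voter.
The median voter (position 10) is closest to C at 7.
Check: C vs B — voters closer to C: 6 of 7.

C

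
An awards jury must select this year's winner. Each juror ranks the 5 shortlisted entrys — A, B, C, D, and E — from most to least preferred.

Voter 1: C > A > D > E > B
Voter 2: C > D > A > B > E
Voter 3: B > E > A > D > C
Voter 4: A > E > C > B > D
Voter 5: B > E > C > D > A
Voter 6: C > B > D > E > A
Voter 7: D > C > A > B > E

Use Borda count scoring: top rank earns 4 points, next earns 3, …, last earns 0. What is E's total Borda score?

Borda scores:
  A: 3 + 2 + 2 + 4 + 0 + 0 + 2 = 13
  B: 0 + 1 + 4 + 1 + 4 + 3 + 1 = 14
  C: 4 + 4 + 0 + 2 + 2 + 4 + 3 = 19
  D: 2 + 3 + 1 + 0 + 1 + 2 + 4 = 13
  E: 1 + 0 + 3 + 3 + 3 + 1 + 0 = 11

11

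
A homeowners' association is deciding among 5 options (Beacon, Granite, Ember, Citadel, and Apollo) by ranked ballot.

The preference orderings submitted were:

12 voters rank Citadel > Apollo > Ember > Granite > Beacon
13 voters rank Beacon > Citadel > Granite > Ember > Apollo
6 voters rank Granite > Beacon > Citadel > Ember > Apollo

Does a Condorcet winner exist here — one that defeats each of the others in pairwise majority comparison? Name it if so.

Head-to-head results (31 voters total):
Beacon vs Granite: Granite wins 18–13.
Beacon vs Ember: Beacon wins 19–12.
Beacon vs Citadel: Beacon wins 19–12.
Beacon vs Apollo: Beacon wins 19–12.
Granite vs Ember: Granite wins 19–12.
Granite vs Citadel: Citadel wins 25–6.
Granite vs Apollo: Granite wins 19–12.
Ember vs Citadel: Citadel wins 31–0.
Ember vs Apollo: Ember wins 19–12.
Citadel vs Apollo: Citadel wins 31–0.
No candidate beats all others: Beacon beats Citadel beats Granite beats Beacon, a majority cycle.

There is no Condorcet winner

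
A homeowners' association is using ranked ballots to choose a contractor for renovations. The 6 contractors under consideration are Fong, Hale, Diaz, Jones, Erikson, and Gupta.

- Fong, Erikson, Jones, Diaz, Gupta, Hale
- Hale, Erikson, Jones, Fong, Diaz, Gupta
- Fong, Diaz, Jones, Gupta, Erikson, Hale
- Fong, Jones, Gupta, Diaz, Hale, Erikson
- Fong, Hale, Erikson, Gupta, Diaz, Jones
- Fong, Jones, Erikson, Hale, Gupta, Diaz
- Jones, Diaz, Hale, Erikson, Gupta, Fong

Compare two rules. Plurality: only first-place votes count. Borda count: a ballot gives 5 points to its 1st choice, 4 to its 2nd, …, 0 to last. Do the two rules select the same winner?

Plurality first-place counts: Fong 5, Hale 1, Diaz 0, Jones 1, Erikson 0, Gupta 0 → Fong.
Borda totals: Fong 27, Hale 15, Diaz 14, Jones 22, Erikson 17, Gupta 10 → Fong.
The two rules agree on Fong.

Yes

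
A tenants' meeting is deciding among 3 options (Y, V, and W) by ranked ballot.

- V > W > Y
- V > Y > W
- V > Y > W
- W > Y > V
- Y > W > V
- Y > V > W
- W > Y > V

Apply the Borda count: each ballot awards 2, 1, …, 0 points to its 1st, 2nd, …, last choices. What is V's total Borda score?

Borda scores:
  Y: 0 + 1 + 1 + 1 + 2 + 2 + 1 = 8
  V: 2 + 2 + 2 + 0 + 0 + 1 + 0 = 7
  W: 1 + 0 + 0 + 2 + 1 + 0 + 2 = 6

7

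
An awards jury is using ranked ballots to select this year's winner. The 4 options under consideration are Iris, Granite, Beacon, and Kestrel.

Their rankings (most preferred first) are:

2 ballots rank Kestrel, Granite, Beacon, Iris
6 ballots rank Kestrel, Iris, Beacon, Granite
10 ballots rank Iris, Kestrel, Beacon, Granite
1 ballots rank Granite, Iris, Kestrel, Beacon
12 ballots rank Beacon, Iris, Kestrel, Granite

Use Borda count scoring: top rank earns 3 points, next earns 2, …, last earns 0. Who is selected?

Borda scores:
  Iris: 2·0 + 6·2 + 10·3 + 2 + 12·2 = 68
  Granite: 2·2 + 6·0 + 10·0 + 3 + 12·0 = 7
  Beacon: 2·1 + 6·1 + 10·1 + 0 + 12·3 = 54
  Kestrel: 2·3 + 6·3 + 10·2 + 1 + 12·1 = 57
Iris has the highest total.

Iris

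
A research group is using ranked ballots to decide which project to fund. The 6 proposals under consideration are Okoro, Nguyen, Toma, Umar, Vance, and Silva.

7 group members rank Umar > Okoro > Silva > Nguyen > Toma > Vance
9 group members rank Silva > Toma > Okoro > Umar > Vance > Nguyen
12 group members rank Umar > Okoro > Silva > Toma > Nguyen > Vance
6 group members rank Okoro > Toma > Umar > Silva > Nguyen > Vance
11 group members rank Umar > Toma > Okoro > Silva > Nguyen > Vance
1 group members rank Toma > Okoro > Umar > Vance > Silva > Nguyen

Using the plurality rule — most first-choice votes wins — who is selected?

First-place vote totals:
  Okoro: 6
  Nguyen: 0
  Toma: 1
  Umar: 30
  Vance: 0
  Silva: 9
Umar has the most first-place votes.

Umar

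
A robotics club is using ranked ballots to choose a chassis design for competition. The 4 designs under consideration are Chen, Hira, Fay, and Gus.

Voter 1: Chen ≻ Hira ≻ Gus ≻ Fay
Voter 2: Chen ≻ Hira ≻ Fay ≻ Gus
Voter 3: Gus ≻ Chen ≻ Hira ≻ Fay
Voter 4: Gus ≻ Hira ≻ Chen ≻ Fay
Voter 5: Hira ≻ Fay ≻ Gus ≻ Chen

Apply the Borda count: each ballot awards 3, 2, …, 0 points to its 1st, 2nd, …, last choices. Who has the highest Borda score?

Borda scores:
  Chen: 3 + 3 + 2 + 1 + 0 = 9
  Hira: 2 + 2 + 1 + 2 + 3 = 10
  Fay: 0 + 1 + 0 + 0 + 2 = 3
  Gus: 1 + 0 + 3 + 3 + 1 = 8
Hira has the highest total.

Hira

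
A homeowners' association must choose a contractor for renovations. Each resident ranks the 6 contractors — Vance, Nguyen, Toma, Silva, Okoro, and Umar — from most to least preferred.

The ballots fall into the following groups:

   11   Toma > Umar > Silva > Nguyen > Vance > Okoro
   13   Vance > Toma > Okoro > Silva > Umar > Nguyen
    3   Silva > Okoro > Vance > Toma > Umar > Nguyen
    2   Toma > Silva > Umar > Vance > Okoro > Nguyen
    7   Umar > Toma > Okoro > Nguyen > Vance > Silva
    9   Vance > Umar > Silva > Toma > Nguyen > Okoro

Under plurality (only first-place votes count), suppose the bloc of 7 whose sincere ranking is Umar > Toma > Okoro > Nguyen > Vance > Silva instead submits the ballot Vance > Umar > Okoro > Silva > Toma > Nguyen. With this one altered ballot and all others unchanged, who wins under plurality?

Vance

First-place totals with the altered ballot: Vance 29, Nguyen 0, Toma 13, Silva 3, Okoro 0, Umar 0.
The winner is unchanged: still Vance.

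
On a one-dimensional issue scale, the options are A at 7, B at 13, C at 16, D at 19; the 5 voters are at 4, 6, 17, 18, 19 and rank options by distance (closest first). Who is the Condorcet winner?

With single-peaked preferences on a line, the Condorcet winner is the candidate closest to the median voter.
The median voter (position 17) is closest to C at 16.
Check: C vs B — voters closer to C: 3 of 5.

C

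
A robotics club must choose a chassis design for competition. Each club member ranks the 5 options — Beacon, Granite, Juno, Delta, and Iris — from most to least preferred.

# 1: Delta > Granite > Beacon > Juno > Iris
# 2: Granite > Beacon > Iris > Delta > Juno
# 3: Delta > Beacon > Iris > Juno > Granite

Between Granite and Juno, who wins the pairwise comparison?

Granite

Ballots ranking Granite above Juno: 2.
Ballots ranking Juno above Granite: 1.
Granite wins the head-to-head, 2–1.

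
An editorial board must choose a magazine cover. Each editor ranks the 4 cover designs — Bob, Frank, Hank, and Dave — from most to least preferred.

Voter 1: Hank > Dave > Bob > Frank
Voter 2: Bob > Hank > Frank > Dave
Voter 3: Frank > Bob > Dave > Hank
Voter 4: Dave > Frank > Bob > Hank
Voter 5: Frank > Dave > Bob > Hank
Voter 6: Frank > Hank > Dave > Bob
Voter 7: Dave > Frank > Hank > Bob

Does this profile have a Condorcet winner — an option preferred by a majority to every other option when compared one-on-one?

Head-to-head results (7 voters total):
Bob vs Frank: Frank wins 5–2.
Bob vs Hank: Bob wins 4–3.
Bob vs Dave: Dave wins 5–2.
Frank vs Hank: Frank wins 5–2.
Frank vs Dave: Frank wins 4–3.
Hank vs Dave: Dave wins 4–3.
Frank beats each rival — Bob (5–2), Hank (5–2), Dave (4–3) — so Frank is the Condorcet winner.

Yes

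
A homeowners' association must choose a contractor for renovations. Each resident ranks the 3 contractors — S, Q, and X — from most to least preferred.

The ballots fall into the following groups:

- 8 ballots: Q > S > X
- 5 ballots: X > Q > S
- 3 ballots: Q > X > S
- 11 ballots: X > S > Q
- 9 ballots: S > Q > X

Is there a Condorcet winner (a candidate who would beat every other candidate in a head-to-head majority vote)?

No

Head-to-head results (36 voters total):
S vs Q: S wins 20–16.
S vs X: X wins 19–17.
Q vs X: Q wins 20–16.
No candidate beats all others: S beats Q beats X beats S, a majority cycle.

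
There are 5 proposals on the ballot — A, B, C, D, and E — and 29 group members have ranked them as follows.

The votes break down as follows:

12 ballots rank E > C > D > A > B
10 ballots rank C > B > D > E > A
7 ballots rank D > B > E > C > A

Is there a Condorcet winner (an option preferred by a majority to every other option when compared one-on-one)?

Head-to-head results (29 voters total):
A vs B: B wins 17–12.
A vs C: C wins 29–0.
A vs D: D wins 29–0.
A vs E: E wins 29–0.
B vs C: C wins 22–7.
B vs D: D wins 19–10.
B vs E: B wins 17–12.
C vs D: C wins 22–7.
C vs E: E wins 19–10.
D vs E: D wins 17–12.
No candidate beats all others: B beats E beats C beats B, a majority cycle.

No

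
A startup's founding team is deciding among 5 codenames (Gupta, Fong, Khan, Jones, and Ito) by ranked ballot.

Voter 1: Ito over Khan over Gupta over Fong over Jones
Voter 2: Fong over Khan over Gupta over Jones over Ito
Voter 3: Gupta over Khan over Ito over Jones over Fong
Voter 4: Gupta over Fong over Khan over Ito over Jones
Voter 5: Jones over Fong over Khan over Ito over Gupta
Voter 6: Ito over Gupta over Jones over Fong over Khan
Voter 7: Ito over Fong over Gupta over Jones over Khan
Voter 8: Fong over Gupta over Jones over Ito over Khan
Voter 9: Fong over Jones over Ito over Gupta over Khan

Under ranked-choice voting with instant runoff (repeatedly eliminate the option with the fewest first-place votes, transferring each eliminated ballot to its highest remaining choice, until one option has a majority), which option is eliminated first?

Khan

Round 1: Fong 3, Ito 3, Gupta 2, Jones 1, Khan 0. Khan has the fewest and is eliminated.
Round 2: Fong 3, Ito 3, Gupta 2, Jones 1. Jones has the fewest and is eliminated.
Round 3: Fong 4, Ito 3, Gupta 2. Gupta has the fewest and is eliminated.
Round 4: Fong 5, Ito 4. Fong has a majority.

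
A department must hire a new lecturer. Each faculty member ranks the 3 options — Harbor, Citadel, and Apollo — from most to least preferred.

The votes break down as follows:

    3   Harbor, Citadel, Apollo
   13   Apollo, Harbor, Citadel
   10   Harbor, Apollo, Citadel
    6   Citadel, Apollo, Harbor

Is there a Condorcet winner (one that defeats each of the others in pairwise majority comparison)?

Yes

Head-to-head results (32 voters total):
Harbor vs Citadel: Harbor wins 26–6.
Harbor vs Apollo: Apollo wins 19–13.
Citadel vs Apollo: Apollo wins 23–9.
Apollo beats each rival — Harbor (19–13), Citadel (23–9) — so Apollo is the Condorcet winner.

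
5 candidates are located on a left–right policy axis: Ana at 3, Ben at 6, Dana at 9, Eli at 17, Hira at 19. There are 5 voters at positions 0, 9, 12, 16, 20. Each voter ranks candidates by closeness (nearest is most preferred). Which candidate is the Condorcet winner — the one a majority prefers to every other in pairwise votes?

With single-peaked preferences on a line, the Condorcet winner is the candidate closest to the median voter.
The median voter (position 12) is closest to Dana at 9.
Check: Dana vs Ben — voters closer to Dana: 4 of 5.

Dana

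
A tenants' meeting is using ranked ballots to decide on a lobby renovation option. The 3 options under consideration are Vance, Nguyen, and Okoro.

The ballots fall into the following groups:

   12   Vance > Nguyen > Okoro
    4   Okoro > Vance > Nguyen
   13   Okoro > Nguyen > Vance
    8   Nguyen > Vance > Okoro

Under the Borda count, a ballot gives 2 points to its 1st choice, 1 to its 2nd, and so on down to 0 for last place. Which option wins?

Nguyen

Borda scores:
  Vance: 12·2 + 4·1 + 13·0 + 8·1 = 36
  Nguyen: 12·1 + 4·0 + 13·1 + 8·2 = 41
  Okoro: 12·0 + 4·2 + 13·2 + 8·0 = 34
Nguyen has the highest total.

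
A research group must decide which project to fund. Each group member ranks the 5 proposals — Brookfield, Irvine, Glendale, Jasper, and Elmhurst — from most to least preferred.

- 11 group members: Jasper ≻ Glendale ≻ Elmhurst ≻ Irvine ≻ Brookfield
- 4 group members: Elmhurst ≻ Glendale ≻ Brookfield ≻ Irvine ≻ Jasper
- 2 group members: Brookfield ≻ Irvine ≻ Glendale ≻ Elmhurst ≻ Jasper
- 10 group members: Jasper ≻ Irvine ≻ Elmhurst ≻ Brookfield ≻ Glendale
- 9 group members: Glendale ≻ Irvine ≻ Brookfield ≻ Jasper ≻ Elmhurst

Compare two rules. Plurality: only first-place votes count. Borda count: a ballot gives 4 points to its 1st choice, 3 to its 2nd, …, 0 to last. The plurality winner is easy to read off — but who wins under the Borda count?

Jasper

Plurality first-place counts: Brookfield 2, Irvine 0, Glendale 9, Jasper 21, Elmhurst 4 → Jasper.
Borda totals: Brookfield 44, Irvine 78, Glendale 85, Jasper 93, Elmhurst 60 → Jasper.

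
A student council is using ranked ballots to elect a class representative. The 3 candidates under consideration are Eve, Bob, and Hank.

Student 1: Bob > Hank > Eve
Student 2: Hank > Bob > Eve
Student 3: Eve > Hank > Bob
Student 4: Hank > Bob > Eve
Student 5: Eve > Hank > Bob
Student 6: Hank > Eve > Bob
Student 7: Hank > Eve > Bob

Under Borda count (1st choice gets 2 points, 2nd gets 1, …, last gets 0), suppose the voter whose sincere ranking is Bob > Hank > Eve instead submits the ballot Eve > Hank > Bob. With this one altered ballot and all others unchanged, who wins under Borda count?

Hank

Borda totals with the altered ballot: Eve 8, Bob 2, Hank 11.
The winner is unchanged: still Hank.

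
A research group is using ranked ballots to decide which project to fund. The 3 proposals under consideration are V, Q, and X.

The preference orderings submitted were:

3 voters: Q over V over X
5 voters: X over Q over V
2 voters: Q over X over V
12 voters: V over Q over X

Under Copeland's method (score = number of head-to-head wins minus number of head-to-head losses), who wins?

V

Pairwise results:
  V vs Q: V wins 12–10.
  V vs X: V wins 15–7.
  Q vs X: Q wins 17–5.
Copeland scores (wins − losses):
  V: 2 − 0 = 2
  Q: 1 − 1 = 0
  X: 0 − 2 = -2
V has the best Copeland score.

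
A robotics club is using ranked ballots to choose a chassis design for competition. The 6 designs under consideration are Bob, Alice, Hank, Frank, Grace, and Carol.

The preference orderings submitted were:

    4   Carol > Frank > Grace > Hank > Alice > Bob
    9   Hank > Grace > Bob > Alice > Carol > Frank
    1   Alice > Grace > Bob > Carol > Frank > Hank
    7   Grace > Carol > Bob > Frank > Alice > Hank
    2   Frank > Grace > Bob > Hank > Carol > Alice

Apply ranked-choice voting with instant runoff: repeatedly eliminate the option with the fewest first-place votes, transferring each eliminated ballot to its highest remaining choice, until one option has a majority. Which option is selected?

Grace

Round 1: Hank 9, Grace 7, Carol 4, Frank 2, Alice 1, Bob 0. Bob has the fewest and is eliminated.
Round 2: Hank 9, Grace 7, Carol 4, Frank 2, Alice 1. Alice has the fewest and is eliminated.
Round 3: Hank 9, Grace 8, Carol 4, Frank 2. Frank has the fewest and is eliminated.
Round 4: Grace 10, Hank 9, Carol 4. Carol has the fewest and is eliminated.
Round 5: Grace 14, Hank 9. Grace has a majority.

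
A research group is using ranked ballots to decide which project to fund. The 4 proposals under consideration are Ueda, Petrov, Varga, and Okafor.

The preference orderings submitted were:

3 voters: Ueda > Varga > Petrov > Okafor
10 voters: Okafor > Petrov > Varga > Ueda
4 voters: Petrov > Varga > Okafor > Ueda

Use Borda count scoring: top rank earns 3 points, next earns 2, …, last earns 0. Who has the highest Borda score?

Petrov

Borda scores:
  Ueda: 3·3 + 10·0 + 4·0 = 9
  Petrov: 3·1 + 10·2 + 4·3 = 35
  Varga: 3·2 + 10·1 + 4·2 = 24
  Okafor: 3·0 + 10·3 + 4·1 = 34
Petrov has the highest total.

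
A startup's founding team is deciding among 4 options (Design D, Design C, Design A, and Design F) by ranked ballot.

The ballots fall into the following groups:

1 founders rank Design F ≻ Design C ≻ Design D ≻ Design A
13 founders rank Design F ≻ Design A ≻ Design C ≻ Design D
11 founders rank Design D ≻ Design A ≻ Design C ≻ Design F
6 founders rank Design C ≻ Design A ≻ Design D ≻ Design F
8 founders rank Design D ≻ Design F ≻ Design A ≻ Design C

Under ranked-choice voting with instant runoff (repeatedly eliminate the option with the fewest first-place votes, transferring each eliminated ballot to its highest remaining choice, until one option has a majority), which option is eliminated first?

Round 1: Design D 19, Design F 14, Design C 6, Design A 0. Design A has the fewest and is eliminated.
Round 2: Design D 19, Design F 14, Design C 6. Design C has the fewest and is eliminated.
Round 3: Design D 25, Design F 14. Design D has a majority.

Design A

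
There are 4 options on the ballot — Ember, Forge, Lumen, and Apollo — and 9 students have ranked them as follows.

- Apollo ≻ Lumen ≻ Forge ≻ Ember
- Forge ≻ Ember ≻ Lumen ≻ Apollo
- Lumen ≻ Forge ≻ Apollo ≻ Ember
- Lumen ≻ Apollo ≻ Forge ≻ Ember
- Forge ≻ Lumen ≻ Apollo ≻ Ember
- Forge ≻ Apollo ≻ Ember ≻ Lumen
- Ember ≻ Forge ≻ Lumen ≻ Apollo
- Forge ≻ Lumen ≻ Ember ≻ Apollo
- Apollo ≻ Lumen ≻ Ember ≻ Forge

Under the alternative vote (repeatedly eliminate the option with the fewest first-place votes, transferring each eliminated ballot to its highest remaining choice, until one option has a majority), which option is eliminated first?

Ember

Round 1: Forge 4, Lumen 2, Apollo 2, Ember 1. Ember has the fewest and is eliminated.
Round 2: Forge 5, Lumen 2, Apollo 2. Forge has a majority.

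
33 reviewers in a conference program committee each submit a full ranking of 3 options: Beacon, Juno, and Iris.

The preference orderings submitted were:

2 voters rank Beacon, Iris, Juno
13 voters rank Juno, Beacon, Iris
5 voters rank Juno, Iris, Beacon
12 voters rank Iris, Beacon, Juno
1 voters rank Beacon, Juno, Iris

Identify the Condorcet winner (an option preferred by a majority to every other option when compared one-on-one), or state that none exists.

Juno

Head-to-head results (33 voters total):
Beacon vs Juno: Juno wins 18–15.
Beacon vs Iris: Iris wins 17–16.
Juno vs Iris: Juno wins 19–14.
Juno beats each rival — Beacon (18–15), Iris (19–14) — so Juno is the Condorcet winner.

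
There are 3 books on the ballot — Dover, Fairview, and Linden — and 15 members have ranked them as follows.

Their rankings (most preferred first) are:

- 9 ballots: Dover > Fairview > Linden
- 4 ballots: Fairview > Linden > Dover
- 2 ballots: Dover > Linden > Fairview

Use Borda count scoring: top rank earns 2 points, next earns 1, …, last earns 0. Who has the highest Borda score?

Borda scores:
  Dover: 9·2 + 4·0 + 2·2 = 22
  Fairview: 9·1 + 4·2 + 2·0 = 17
  Linden: 9·0 + 4·1 + 2·1 = 6
Dover has the highest total.

Dover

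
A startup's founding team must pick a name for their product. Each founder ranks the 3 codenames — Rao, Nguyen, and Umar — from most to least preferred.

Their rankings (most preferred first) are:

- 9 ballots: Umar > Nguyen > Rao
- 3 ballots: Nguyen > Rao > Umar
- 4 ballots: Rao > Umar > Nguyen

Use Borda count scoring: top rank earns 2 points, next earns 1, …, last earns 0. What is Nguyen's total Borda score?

Borda scores:
  Rao: 9·0 + 3·1 + 4·2 = 11
  Nguyen: 9·1 + 3·2 + 4·0 = 15
  Umar: 9·2 + 3·0 + 4·1 = 22

15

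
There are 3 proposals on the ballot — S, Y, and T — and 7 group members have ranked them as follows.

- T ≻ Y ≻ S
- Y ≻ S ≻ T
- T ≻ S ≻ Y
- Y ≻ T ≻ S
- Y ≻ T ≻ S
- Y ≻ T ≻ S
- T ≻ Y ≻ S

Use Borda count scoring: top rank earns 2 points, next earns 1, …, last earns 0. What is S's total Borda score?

2

Borda scores:
  S: 0 + 1 + 1 + 0 + 0 + 0 + 0 = 2
  Y: 1 + 2 + 0 + 2 + 2 + 2 + 1 = 10
  T: 2 + 0 + 2 + 1 + 1 + 1 + 2 = 9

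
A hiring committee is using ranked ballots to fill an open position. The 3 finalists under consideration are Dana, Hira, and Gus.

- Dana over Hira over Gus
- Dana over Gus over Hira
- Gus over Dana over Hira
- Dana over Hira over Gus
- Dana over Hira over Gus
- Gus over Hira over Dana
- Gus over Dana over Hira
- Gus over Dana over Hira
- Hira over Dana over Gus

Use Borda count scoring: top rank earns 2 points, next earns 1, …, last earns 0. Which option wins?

Borda scores:
  Dana: 2 + 2 + 1 + 2 + 2 + 0 + 1 + 1 + 1 = 12
  Hira: 1 + 0 + 0 + 1 + 1 + 1 + 0 + 0 + 2 = 6
  Gus: 0 + 1 + 2 + 0 + 0 + 2 + 2 + 2 + 0 = 9
Dana has the highest total.

Dana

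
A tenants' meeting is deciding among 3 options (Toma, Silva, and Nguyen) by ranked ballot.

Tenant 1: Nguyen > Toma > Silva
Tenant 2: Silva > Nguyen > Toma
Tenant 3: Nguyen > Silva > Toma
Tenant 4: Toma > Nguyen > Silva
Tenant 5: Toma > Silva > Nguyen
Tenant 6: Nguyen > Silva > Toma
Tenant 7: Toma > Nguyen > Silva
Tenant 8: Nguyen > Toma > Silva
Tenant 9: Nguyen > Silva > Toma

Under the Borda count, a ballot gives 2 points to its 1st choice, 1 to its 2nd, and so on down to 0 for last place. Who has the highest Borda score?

Nguyen

Borda scores:
  Toma: 1 + 0 + 0 + 2 + 2 + 0 + 2 + 1 + 0 = 8
  Silva: 0 + 2 + 1 + 0 + 1 + 1 + 0 + 0 + 1 = 6
  Nguyen: 2 + 1 + 2 + 1 + 0 + 2 + 1 + 2 + 2 = 13
Nguyen has the highest total.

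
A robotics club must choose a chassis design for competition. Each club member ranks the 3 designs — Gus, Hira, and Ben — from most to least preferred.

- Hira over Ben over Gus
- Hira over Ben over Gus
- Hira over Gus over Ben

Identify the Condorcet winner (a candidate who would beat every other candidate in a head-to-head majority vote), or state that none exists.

Hira

Head-to-head results (3 voters total):
Gus vs Hira: Hira wins 3–0.
Gus vs Ben: Ben wins 2–1.
Hira vs Ben: Hira wins 3–0.
Hira beats each rival — Gus (3–0), Ben (3–0) — so Hira is the Condorcet winner.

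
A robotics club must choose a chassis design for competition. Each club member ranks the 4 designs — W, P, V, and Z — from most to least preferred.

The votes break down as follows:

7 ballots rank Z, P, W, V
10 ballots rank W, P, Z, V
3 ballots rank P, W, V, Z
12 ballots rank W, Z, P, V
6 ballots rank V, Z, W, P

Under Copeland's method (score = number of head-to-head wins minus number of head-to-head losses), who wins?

Pairwise results:
  W vs P: W wins 28–10.
  W vs V: W wins 32–6.
  W vs Z: W wins 25–13.
  P vs V: P wins 32–6.
  P vs Z: Z wins 25–13.
  V vs Z: Z wins 29–9.
Copeland scores (wins − losses):
  W: 3 − 0 = 3
  P: 1 − 2 = -1
  V: 0 − 3 = -3
  Z: 2 − 1 = 1
W has the best Copeland score.

W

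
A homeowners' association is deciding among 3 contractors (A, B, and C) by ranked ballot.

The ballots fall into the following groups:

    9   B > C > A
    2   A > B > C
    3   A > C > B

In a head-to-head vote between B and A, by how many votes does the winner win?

4

Ballots ranking B above A: 9.
Ballots ranking A above B: 2+3 = 5.
B wins 9–5, a margin of 4.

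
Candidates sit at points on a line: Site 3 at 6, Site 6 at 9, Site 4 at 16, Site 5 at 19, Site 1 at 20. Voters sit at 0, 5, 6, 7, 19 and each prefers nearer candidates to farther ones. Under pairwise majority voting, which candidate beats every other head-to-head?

Site 3

With single-peaked preferences on a line, the Condorcet winner is the candidate closest to the median voter.
The median voter (position 6) is closest to Site 3 at 6.
Check: Site 3 vs Site 5 — voters closer to Site 3: 4 of 5.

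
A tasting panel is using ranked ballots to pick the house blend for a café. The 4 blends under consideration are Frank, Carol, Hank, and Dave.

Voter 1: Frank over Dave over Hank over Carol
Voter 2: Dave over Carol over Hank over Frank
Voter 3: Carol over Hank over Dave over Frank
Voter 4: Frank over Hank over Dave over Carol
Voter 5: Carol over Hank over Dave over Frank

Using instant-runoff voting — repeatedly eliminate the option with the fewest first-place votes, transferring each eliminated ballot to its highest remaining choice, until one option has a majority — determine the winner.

Carol

Round 1: Frank 2, Carol 2, Dave 1, Hank 0. Hank has the fewest and is eliminated.
Round 2: Frank 2, Carol 2, Dave 1. Dave has the fewest and is eliminated.
Round 3: Carol 3, Frank 2. Carol has a majority.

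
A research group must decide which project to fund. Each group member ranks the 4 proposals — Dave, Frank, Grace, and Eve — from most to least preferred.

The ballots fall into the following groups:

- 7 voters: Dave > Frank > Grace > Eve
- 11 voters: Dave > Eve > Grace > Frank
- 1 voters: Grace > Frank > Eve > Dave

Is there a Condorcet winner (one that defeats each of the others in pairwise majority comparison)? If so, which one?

Head-to-head results (19 voters total):
Dave vs Frank: Dave wins 18–1.
Dave vs Grace: Dave wins 18–1.
Dave vs Eve: Dave wins 18–1.
Frank vs Grace: Grace wins 12–7.
Frank vs Eve: Eve wins 11–8.
Grace vs Eve: Eve wins 11–8.
Dave beats each rival — Frank (18–1), Grace (18–1), Eve (18–1) — so Dave is the Condorcet winner.

Dave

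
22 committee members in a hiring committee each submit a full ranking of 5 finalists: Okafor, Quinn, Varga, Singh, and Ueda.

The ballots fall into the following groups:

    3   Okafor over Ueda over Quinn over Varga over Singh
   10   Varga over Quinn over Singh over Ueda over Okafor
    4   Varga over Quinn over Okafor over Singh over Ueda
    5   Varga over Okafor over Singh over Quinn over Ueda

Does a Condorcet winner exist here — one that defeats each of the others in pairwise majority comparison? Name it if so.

Head-to-head results (22 voters total):
Okafor vs Quinn: Quinn wins 14–8.
Okafor vs Varga: Varga wins 19–3.
Okafor vs Singh: Okafor wins 12–10.
Okafor vs Ueda: Okafor wins 12–10.
Quinn vs Varga: Varga wins 19–3.
Quinn vs Singh: Quinn wins 17–5.
Quinn vs Ueda: Quinn wins 19–3.
Varga vs Singh: Varga wins 22–0.
Varga vs Ueda: Varga wins 19–3.
Singh vs Ueda: Singh wins 19–3.
Varga beats each rival — Okafor (19–3), Quinn (19–3), Singh (22–0), Ueda (19–3) — so Varga is the Condorcet winner.

Varga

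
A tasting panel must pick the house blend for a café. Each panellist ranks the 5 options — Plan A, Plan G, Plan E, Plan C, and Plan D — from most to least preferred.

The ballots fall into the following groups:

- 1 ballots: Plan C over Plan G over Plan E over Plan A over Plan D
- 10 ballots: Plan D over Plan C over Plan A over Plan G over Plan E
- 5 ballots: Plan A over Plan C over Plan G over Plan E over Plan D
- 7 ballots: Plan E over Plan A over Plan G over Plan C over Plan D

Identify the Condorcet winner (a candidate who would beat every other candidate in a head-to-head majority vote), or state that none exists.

Plan A

Head-to-head results (23 voters total):
Plan A vs Plan G: Plan A wins 22–1.
Plan A vs Plan E: Plan A wins 15–8.
Plan A vs Plan C: Plan A wins 12–11.
Plan A vs Plan D: Plan A wins 13–10.
Plan G vs Plan E: Plan G wins 16–7.
Plan G vs Plan C: Plan C wins 16–7.
Plan G vs Plan D: Plan G wins 13–10.
Plan E vs Plan C: Plan C wins 16–7.
Plan E vs Plan D: Plan E wins 13–10.
Plan C vs Plan D: Plan C wins 13–10.
Plan A beats each rival — Plan G (22–1), Plan E (15–8), Plan C (12–11), Plan D (13–10) — so Plan A is the Condorcet winner.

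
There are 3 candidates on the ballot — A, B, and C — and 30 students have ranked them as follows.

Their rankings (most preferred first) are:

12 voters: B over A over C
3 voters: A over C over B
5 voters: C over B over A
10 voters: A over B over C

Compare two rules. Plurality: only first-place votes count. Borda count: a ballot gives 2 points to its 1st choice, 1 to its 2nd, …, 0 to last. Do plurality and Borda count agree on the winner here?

No

Plurality first-place counts: A 13, B 12, C 5 → A.
Borda totals: A 38, B 39, C 13 → B.
The two rules disagree: plurality picks A, Borda picks B.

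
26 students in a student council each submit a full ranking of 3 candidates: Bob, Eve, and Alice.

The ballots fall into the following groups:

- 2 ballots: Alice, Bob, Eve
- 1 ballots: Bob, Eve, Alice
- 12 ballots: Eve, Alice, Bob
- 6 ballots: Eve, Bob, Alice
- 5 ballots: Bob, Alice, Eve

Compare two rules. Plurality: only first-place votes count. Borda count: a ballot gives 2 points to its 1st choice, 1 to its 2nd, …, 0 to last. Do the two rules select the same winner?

Yes

Plurality first-place counts: Bob 6, Eve 18, Alice 2 → Eve.
Borda totals: Bob 20, Eve 37, Alice 21 → Eve.
The two rules agree on Eve.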